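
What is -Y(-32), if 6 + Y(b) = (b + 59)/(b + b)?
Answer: 411/64 ≈ 6.4219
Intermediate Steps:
Y(b) = -6 + (59 + b)/(2*b) (Y(b) = -6 + (b + 59)/(b + b) = -6 + (59 + b)/((2*b)) = -6 + (59 + b)*(1/(2*b)) = -6 + (59 + b)/(2*b))
-Y(-32) = -(59 - 11*(-32))/(2*(-32)) = -(-1)*(59 + 352)/(2*32) = -(-1)*411/(2*32) = -1*(-411/64) = 411/64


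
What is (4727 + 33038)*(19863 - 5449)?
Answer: 544344710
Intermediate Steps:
(4727 + 33038)*(19863 - 5449) = 37765*14414 = 544344710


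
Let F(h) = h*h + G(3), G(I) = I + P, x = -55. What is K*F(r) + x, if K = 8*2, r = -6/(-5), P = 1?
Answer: 801/25 ≈ 32.040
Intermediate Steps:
r = 6/5 (r = -6*(-⅕) = 6/5 ≈ 1.2000)
G(I) = 1 + I (G(I) = I + 1 = 1 + I)
K = 16
F(h) = 4 + h² (F(h) = h*h + (1 + 3) = h² + 4 = 4 + h²)
K*F(r) + x = 16*(4 + (6/5)²) - 55 = 16*(4 + 36/25) - 55 = 16*(136/25) - 55 = 2176/25 - 55 = 801/25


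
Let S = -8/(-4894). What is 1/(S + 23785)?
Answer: 2447/58201899 ≈ 4.2043e-5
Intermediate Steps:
S = 4/2447 (S = -8*(-1/4894) = 4/2447 ≈ 0.0016347)
1/(S + 23785) = 1/(4/2447 + 23785) = 1/(58201899/2447) = 2447/58201899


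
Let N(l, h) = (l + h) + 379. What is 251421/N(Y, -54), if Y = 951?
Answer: 251421/1276 ≈ 197.04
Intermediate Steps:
N(l, h) = 379 + h + l (N(l, h) = (h + l) + 379 = 379 + h + l)
251421/N(Y, -54) = 251421/(379 - 54 + 951) = 251421/1276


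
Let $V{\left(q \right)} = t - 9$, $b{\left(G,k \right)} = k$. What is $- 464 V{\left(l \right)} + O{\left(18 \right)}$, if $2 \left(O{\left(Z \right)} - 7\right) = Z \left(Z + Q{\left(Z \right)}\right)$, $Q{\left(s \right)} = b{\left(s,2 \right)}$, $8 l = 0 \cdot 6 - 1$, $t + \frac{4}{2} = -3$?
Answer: $6683$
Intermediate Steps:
$t = -5$ ($t = -2 - 3 = -5$)
$l = - \frac{1}{8}$ ($l = \frac{0 \cdot 6 - 1}{8} = \frac{0 - 1}{8} = \frac{1}{8} \left(-1\right) = - \frac{1}{8} \approx -0.125$)
$Q{\left(s \right)} = 2$
$V{\left(q \right)} = -14$ ($V{\left(q \right)} = -5 - 9 = -14$)
$O{\left(Z \right)} = 7 + \frac{Z \left(2 + Z\right)}{2}$ ($O{\left(Z \right)} = 7 + \frac{Z \left(Z + 2\right)}{2} = 7 + \frac{Z \left(2 + Z\right)}{2}$)
$- 464 V{\left(l \right)} + O{\left(18 \right)} = \left(-464\right) \left(-14\right) + \left(7 + 18 + \frac{18^{2}}{2}\right) = 6496 + \left(7 + 18 + \frac{1}{2} \cdot 324\right) = 6496 + \left(7 + 18 + 162\right) = 6496 + 187 = 6683$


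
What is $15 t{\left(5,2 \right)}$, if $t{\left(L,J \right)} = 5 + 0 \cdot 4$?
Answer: $75$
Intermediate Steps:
$t{\left(L,J \right)} = 5$ ($t{\left(L,J \right)} = 5 + 0 = 5$)
$15 t{\left(5,2 \right)} = 15 \cdot 5 = 75$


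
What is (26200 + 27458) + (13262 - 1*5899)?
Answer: 61021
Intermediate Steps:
(26200 + 27458) + (13262 - 1*5899) = 53658 + (13262 - 5899) = 53658 + 7363 = 61021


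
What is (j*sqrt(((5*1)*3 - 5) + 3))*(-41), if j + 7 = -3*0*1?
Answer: 287*sqrt(13) ≈ 1034.8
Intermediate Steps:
j = -7 (j = -7 - 3*0*1 = -7 + 0*1 = -7 + 0 = -7)
(j*sqrt(((5*1)*3 - 5) + 3))*(-41) = -7*sqrt(((5*1)*3 - 5) + 3)*(-41) = -7*sqrt((5*3 - 5) + 3)*(-41) = -7*sqrt((15 - 5) + 3)*(-41) = -7*sqrt(10 + 3)*(-41) = -7*sqrt(13)*(-41) = 287*sqrt(13)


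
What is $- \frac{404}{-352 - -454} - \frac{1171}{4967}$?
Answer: $- \frac{1063055}{253317} \approx -4.1965$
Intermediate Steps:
$- \frac{404}{-352 - -454} - \frac{1171}{4967} = - \frac{404}{-352 + 454} - \frac{1171}{4967} = - \frac{404}{102} - \frac{1171}{4967} = \left(-404\right) \frac{1}{102} - \frac{1171}{4967} = - \frac{202}{51} - \frac{1171}{4967} = - \frac{1063055}{253317}$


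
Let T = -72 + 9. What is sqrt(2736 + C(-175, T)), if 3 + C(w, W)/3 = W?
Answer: 3*sqrt(282) ≈ 50.379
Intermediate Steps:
T = -63
C(w, W) = -9 + 3*W
sqrt(2736 + C(-175, T)) = sqrt(2736 + (-9 + 3*(-63))) = sqrt(2736 + (-9 - 189)) = sqrt(2736 - 198) = sqrt(2538) = 3*sqrt(282)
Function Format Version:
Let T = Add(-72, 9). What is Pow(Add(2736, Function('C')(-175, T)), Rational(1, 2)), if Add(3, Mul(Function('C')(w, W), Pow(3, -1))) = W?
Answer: Mul(3, Pow(282, Rational(1, 2))) ≈ 50.379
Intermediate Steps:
T = -63
Function('C')(w, W) = Add(-9, Mul(3, W))
Pow(Add(2736, Function('C')(-175, T)), Rational(1, 2)) = Pow(Add(2736, Add(-9, Mul(3, -63))), Rational(1, 2)) = Pow(Add(2736, Add(-9, -189)), Rational(1, 2)) = Pow(Add(2736, -198), Rational(1, 2)) = Pow(2538, Rational(1, 2)) = Mul(3, Pow(282, Rational(1, 2)))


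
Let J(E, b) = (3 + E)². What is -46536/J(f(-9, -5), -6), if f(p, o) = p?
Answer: -3878/3 ≈ -1292.7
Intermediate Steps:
-46536/J(f(-9, -5), -6) = -46536/(3 - 9)² = -46536/((-6)²) = -46536/36 = -46536*1/36 = -3878/3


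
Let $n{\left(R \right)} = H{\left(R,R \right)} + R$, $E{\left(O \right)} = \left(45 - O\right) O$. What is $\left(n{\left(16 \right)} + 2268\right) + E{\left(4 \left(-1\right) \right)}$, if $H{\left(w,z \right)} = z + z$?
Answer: $2120$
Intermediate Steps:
$H{\left(w,z \right)} = 2 z$
$E{\left(O \right)} = O \left(45 - O\right)$
$n{\left(R \right)} = 3 R$ ($n{\left(R \right)} = 2 R + R = 3 R$)
$\left(n{\left(16 \right)} + 2268\right) + E{\left(4 \left(-1\right) \right)} = \left(3 \cdot 16 + 2268\right) + 4 \left(-1\right) \left(45 - 4 \left(-1\right)\right) = \left(48 + 2268\right) - 4 \left(45 - -4\right) = 2316 - 4 \left(45 + 4\right) = 2316 - 196 = 2120$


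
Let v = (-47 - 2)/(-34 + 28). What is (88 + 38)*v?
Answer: 1029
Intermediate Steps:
v = 49/6 (v = -49/(-6) = -49*(-⅙) = 49/6 ≈ 8.1667)
(88 + 38)*v = (88 + 38)*(49/6) = 126*(49/6) = 1029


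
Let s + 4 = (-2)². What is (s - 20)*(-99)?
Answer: 1980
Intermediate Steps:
s = 0 (s = -4 + (-2)² = -4 + 4 = 0)
(s - 20)*(-99) = (0 - 20)*(-99) = -20*(-99) = 1980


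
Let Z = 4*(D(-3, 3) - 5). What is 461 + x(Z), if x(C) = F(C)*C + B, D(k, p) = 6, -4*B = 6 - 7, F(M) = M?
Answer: 1909/4 ≈ 477.25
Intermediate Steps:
B = ¼ (B = -(6 - 7)/4 = -¼*(-1) = ¼ ≈ 0.25000)
Z = 4 (Z = 4*(6 - 5) = 4*1 = 4)
x(C) = ¼ + C² (x(C) = C*C + ¼ = C² + ¼ = ¼ + C²)
461 + x(Z) = 461 + (¼ + 4²) = 461 + (¼ + 16) = 461 + 65/4 = 1909/4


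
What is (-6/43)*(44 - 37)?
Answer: -42/43 ≈ -0.97674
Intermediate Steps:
(-6/43)*(44 - 37) = -6*1/43*7 = -6/43*7 = -42/43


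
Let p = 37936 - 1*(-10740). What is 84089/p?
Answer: 84089/48676 ≈ 1.7275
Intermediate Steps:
p = 48676 (p = 37936 + 10740 = 48676)
84089/p = 84089/48676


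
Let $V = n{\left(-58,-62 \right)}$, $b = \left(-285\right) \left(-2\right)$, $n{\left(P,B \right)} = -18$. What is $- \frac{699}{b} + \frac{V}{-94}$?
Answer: $- \frac{9241}{8930} \approx -1.0348$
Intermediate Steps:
$b = 570$
$V = -18$
$- \frac{699}{b} + \frac{V}{-94} = - \frac{699}{570} - \frac{18}{-94} = \left(-699\right) \frac{1}{570} - - \frac{9}{47} = - \frac{233}{190} + \frac{9}{47} = - \frac{9241}{8930}$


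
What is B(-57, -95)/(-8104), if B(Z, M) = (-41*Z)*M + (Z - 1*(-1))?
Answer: 222071/8104 ≈ 27.403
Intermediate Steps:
B(Z, M) = 1 + Z - 41*M*Z (B(Z, M) = -41*M*Z + (Z + 1) = -41*M*Z + (1 + Z) = 1 + Z - 41*M*Z)
B(-57, -95)/(-8104) = (1 - 57 - 41*(-95)*(-57))/(-8104) = (1 - 57 - 222015)*(-1/8104) = -222071*(-1/8104) = 222071/8104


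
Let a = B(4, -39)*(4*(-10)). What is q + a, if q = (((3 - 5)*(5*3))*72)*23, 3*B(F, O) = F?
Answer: -149200/3 ≈ -49733.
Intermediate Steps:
B(F, O) = F/3
q = -49680 (q = (-2*15*72)*23 = -30*72*23 = -2160*23 = -49680)
a = -160/3 (a = ((1/3)*4)*(4*(-10)) = (4/3)*(-40) = -160/3 ≈ -53.333)
q + a = -49680 - 160/3 = -149200/3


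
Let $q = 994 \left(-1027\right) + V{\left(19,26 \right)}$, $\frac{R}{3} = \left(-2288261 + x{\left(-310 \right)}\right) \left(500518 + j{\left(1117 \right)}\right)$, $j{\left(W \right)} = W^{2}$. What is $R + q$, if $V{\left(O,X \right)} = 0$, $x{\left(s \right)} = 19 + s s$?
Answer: $-11496954989020$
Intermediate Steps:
$x{\left(s \right)} = 19 + s^{2}$
$R = -11496953968182$ ($R = 3 \left(-2288261 + \left(19 + \left(-310\right)^{2}\right)\right) \left(500518 + 1117^{2}\right) = 3 \left(-2288261 + \left(19 + 96100\right)\right) \left(500518 + 1247689\right) = 3 \left(-2288261 + 96119\right) 1748207 = 3 \left(\left(-2192142\right) 1748207\right) = 3 \left(-3832317989394\right) = -11496953968182$)
$q = -1020838$ ($q = 994 \left(-1027\right) + 0 = -1020838 + 0 = -1020838$)
$R + q = -11496953968182 - 1020838 = -11496954989020$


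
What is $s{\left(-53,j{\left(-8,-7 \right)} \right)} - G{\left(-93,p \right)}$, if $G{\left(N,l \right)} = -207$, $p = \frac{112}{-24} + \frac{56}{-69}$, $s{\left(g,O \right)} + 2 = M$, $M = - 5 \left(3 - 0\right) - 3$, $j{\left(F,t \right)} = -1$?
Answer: $187$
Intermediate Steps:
$M = -18$ ($M = - 5 \left(3 + 0\right) - 3 = \left(-5\right) 3 - 3 = -15 - 3 = -18$)
$s{\left(g,O \right)} = -20$ ($s{\left(g,O \right)} = -2 - 18 = -20$)
$p = - \frac{126}{23}$ ($p = 112 \left(- \frac{1}{24}\right) + 56 \left(- \frac{1}{69}\right) = - \frac{14}{3} - \frac{56}{69} = - \frac{126}{23} \approx -5.4783$)
$s{\left(-53,j{\left(-8,-7 \right)} \right)} - G{\left(-93,p \right)} = -20 - -207 = -20 + 207 = 187$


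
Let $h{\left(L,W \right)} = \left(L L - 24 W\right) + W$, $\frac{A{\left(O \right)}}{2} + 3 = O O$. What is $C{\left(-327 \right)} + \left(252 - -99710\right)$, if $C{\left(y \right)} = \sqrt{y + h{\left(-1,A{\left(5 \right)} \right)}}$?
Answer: $99962 + i \sqrt{1338} \approx 99962.0 + 36.579 i$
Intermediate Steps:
$A{\left(O \right)} = -6 + 2 O^{2}$ ($A{\left(O \right)} = -6 + 2 O O = -6 + 2 O^{2}$)
$h{\left(L,W \right)} = L^{2} - 23 W$ ($h{\left(L,W \right)} = \left(L^{2} - 24 W\right) + W = L^{2} - 23 W$)
$C{\left(y \right)} = \sqrt{-1011 + y}$ ($C{\left(y \right)} = \sqrt{y + \left(\left(-1\right)^{2} - 23 \left(-6 + 2 \cdot 5^{2}\right)\right)} = \sqrt{y + \left(1 - 23 \left(-6 + 2 \cdot 25\right)\right)} = \sqrt{y + \left(1 - 23 \left(-6 + 50\right)\right)} = \sqrt{y + \left(1 - 1012\right)} = \sqrt{y - 1011} = \sqrt{-1011 + y}$)
$C{\left(-327 \right)} + \left(252 - -99710\right) = \sqrt{-1011 - 327} + \left(252 - -99710\right) = \sqrt{-1338} + \left(252 + 99710\right) = i \sqrt{1338} + 99962 = 99962 + i \sqrt{1338}$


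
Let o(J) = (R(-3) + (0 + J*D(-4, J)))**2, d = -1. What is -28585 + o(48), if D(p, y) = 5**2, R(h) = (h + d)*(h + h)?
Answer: 1469591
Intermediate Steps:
R(h) = 2*h*(-1 + h) (R(h) = (h - 1)*(h + h) = (-1 + h)*(2*h) = 2*h*(-1 + h))
D(p, y) = 25
o(J) = (24 + 25*J)**2 (o(J) = (2*(-3)*(-1 - 3) + (0 + J*25))**2 = (2*(-3)*(-4) + (0 + 25*J))**2 = (24 + 25*J)**2)
-28585 + o(48) = -28585 + (24 + 25*48)**2 = -28585 + (24 + 1200)**2 = -28585 + 1224**2 = -28585 + 1498176 = 1469591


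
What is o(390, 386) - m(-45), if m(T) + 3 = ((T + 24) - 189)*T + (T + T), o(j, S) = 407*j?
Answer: 149373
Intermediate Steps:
m(T) = -3 + 2*T + T*(-165 + T) (m(T) = -3 + (((T + 24) - 189)*T + (T + T)) = -3 + (((24 + T) - 189)*T + 2*T) = -3 + ((-165 + T)*T + 2*T) = -3 + (T*(-165 + T) + 2*T) = -3 + (2*T + T*(-165 + T)) = -3 + 2*T + T*(-165 + T))
o(390, 386) - m(-45) = 407*390 - (-3 + (-45)² - 163*(-45)) = 158730 - (-3 + 2025 + 7335) = 158730 - 1*9357 = 158730 - 9357 = 149373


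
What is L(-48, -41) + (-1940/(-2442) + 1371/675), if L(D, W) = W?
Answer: -3495826/91575 ≈ -38.174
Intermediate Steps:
L(-48, -41) + (-1940/(-2442) + 1371/675) = -41 + (-1940/(-2442) + 1371/675) = -41 + (-1940*(-1/2442) + 1371*(1/675)) = -41 + (970/1221 + 457/225) = -41 + 258749/91575 = -3495826/91575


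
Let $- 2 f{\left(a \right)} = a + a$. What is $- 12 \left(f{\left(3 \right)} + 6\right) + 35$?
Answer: $-1$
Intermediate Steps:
$f{\left(a \right)} = - a$ ($f{\left(a \right)} = - \frac{a + a}{2} = - \frac{2 a}{2} = - a$)
$- 12 \left(f{\left(3 \right)} + 6\right) + 35 = - 12 \left(\left(-1\right) 3 + 6\right) + 35 = - 12 \left(-3 + 6\right) + 35 = \left(-12\right) 3 + 35 = -36 + 35 = -1$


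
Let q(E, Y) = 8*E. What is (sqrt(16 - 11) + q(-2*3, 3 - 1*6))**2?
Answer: (48 - sqrt(5))**2 ≈ 2094.3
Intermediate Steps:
(sqrt(16 - 11) + q(-2*3, 3 - 1*6))**2 = (sqrt(16 - 11) + 8*(-2*3))**2 = (sqrt(5) + 8*(-6))**2 = (sqrt(5) - 48)**2 = (-48 + sqrt(5))**2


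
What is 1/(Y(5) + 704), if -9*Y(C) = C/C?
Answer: 9/6335 ≈ 0.0014207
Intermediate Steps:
Y(C) = -⅑ (Y(C) = -C/(9*C) = -⅑*1 = -⅑)
1/(Y(5) + 704) = 1/(-⅑ + 704) = 1/(6335/9) = 9/6335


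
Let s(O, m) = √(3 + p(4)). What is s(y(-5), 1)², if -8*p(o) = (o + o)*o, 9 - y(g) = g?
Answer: -1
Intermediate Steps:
y(g) = 9 - g
p(o) = -o²/4 (p(o) = -(o + o)*o/8 = -2*o*o/8 = -o²/4)
s(O, m) = I (s(O, m) = √(3 - ¼*4²) = √(3 - ¼*16) = √(3 - 4) = √(-1) = I)
s(y(-5), 1)² = I² = -1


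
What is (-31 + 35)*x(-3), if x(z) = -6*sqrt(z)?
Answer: -24*I*sqrt(3) ≈ -41.569*I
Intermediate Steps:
(-31 + 35)*x(-3) = (-31 + 35)*(-6*I*sqrt(3)) = 4*(-6*I*sqrt(3)) = -24*I*sqrt(3)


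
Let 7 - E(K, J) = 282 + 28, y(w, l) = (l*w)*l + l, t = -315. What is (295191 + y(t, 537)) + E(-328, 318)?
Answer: -90540810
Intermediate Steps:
y(w, l) = l + w*l² (y(w, l) = w*l² + l = l + w*l²)
E(K, J) = -303 (E(K, J) = 7 - (282 + 28) = 7 - 1*310 = 7 - 310 = -303)
(295191 + y(t, 537)) + E(-328, 318) = (295191 + 537*(1 + 537*(-315))) - 303 = (295191 + 537*(1 - 169155)) - 303 = (295191 + 537*(-169154)) - 303 = (295191 - 90835698) - 303 = -90540507 - 303 = -90540810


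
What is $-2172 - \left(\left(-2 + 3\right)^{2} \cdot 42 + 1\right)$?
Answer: $-2215$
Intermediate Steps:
$-2172 - \left(\left(-2 + 3\right)^{2} \cdot 42 + 1\right) = -2172 - \left(1^{2} \cdot 42 + 1\right) = -2172 - \left(1 \cdot 42 + 1\right) = -2172 - \left(42 + 1\right) = -2172 - 43 = -2215$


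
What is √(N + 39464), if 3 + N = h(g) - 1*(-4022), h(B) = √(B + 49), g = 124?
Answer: √(43483 + √173) ≈ 208.56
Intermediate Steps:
h(B) = √(49 + B)
N = 4019 + √173 (N = -3 + (√(49 + 124) - 1*(-4022)) = -3 + (√173 + 4022) = -3 + (4022 + √173) = 4019 + √173 ≈ 4032.2)
√(N + 39464) = √((4019 + √173) + 39464) = √(43483 + √173)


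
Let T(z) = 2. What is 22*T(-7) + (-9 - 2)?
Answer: 33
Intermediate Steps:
22*T(-7) + (-9 - 2) = 22*2 + (-9 - 2) = 44 - 11 = 33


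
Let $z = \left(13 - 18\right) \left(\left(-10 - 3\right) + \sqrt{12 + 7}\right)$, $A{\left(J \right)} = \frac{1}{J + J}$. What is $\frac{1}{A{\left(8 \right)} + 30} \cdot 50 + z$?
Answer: $\frac{32065}{481} - 5 \sqrt{19} \approx 44.869$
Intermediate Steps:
$A{\left(J \right)} = \frac{1}{2 J}$
$z = 65 - 5 \sqrt{19}$ ($z = - 5 \left(-13 + \sqrt{19}\right) = 65 - 5 \sqrt{19} \approx 43.206$)
$\frac{1}{A{\left(8 \right)} + 30} \cdot 50 + z = \frac{1}{\frac{1}{2 \cdot 8} + 30} \cdot 50 + \left(65 - 5 \sqrt{19}\right) = \frac{1}{\frac{1}{2} \cdot \frac{1}{8} + 30} \cdot 50 + \left(65 - 5 \sqrt{19}\right) = \frac{1}{\frac{1}{16} + 30} \cdot 50 + \left(65 - 5 \sqrt{19}\right) = \frac{1}{\frac{481}{16}} \cdot 50 + \left(65 - 5 \sqrt{19}\right) = \frac{16}{481} \cdot 50 + \left(65 - 5 \sqrt{19}\right) = \frac{800}{481} + \left(65 - 5 \sqrt{19}\right) = \frac{32065}{481} - 5 \sqrt{19}$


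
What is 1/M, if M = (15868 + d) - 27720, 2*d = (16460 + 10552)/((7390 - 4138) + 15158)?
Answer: -9205/109090907 ≈ -8.4379e-5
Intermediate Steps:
d = 6753/9205 (d = ((16460 + 10552)/((7390 - 4138) + 15158))/2 = (27012/(3252 + 15158))/2 = (27012/18410)/2 = (27012*(1/18410))/2 = (1/2)*(13506/9205) = 6753/9205 ≈ 0.73362)
M = -109090907/9205 (M = (15868 + 6753/9205) - 27720 = 146071693/9205 - 27720 = -109090907/9205 ≈ -11851.)
1/M = 1/(-109090907/9205) = -9205/109090907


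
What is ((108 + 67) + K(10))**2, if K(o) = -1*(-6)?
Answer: 32761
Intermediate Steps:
K(o) = 6
((108 + 67) + K(10))**2 = ((108 + 67) + 6)**2 = (175 + 6)**2 = 181**2 = 32761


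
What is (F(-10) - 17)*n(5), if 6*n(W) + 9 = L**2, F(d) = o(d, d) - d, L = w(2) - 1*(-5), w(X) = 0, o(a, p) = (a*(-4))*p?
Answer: -3256/3 ≈ -1085.3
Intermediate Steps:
o(a, p) = -4*a*p (o(a, p) = (-4*a)*p = -4*a*p)
L = 5 (L = 0 - 1*(-5) = 0 + 5 = 5)
F(d) = -d - 4*d**2 (F(d) = -4*d*d - d = -4*d**2 - d = -d - 4*d**2)
n(W) = 8/3 (n(W) = -3/2 + (1/6)*5**2 = -3/2 + (1/6)*25 = -3/2 + 25/6 = 8/3)
(F(-10) - 17)*n(5) = (-10*(-1 - 4*(-10)) - 17)*(8/3) = (-10*(-1 + 40) - 17)*(8/3) = (-10*39 - 17)*(8/3) = (-390 - 17)*(8/3) = -407*8/3 = -3256/3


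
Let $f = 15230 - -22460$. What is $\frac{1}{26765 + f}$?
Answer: $\frac{1}{64455} \approx 1.5515 \cdot 10^{-5}$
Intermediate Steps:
$f = 37690$ ($f = 15230 + 22460 = 37690$)
$\frac{1}{26765 + f} = \frac{1}{26765 + 37690} = \frac{1}{64455}$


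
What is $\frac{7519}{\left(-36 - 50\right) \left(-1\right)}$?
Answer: $\frac{7519}{86} \approx 87.43$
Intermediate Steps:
$\frac{7519}{\left(-36 - 50\right) \left(-1\right)} = \frac{7519}{\left(-86\right) \left(-1\right)} = \frac{7519}{86}$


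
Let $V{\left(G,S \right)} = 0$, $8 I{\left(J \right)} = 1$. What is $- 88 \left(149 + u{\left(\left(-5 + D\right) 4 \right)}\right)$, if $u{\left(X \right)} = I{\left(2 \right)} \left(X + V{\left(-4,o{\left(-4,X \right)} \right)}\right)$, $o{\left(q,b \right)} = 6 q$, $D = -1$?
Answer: $-12848$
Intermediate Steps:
$I{\left(J \right)} = \frac{1}{8}$ ($I{\left(J \right)} = \frac{1}{8} \cdot 1 = \frac{1}{8}$)
$u{\left(X \right)} = \frac{X}{8}$ ($u{\left(X \right)} = \frac{X + 0}{8} = \frac{X}{8}$)
$- 88 \left(149 + u{\left(\left(-5 + D\right) 4 \right)}\right) = - 88 \left(149 + \frac{\left(-5 - 1\right) 4}{8}\right) = - 88 \left(149 + \frac{\left(-6\right) 4}{8}\right) = - 88 \left(149 + \frac{1}{8} \left(-24\right)\right) = - 88 \left(149 - 3\right) = \left(-88\right) 146 = -12848$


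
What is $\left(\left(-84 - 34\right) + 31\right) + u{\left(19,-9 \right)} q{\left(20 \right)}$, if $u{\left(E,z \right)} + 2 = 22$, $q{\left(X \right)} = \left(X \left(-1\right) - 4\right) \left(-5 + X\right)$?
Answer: $-7287$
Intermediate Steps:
$q{\left(X \right)} = \left(-5 + X\right) \left(-4 - X\right)$ ($q{\left(X \right)} = \left(- X - 4\right) \left(-5 + X\right) = \left(-4 - X\right) \left(-5 + X\right) = \left(-5 + X\right) \left(-4 - X\right)$)
$u{\left(E,z \right)} = 20$ ($u{\left(E,z \right)} = -2 + 22 = 20$)
$\left(\left(-84 - 34\right) + 31\right) + u{\left(19,-9 \right)} q{\left(20 \right)} = \left(\left(-84 - 34\right) + 31\right) + 20 \left(20 + 20 - 20^{2}\right) = \left(-118 + 31\right) + 20 \left(20 + 20 - 400\right) = -87 + 20 \left(20 + 20 - 400\right) = -87 + 20 \left(-360\right) = -87 - 7200 = -7287$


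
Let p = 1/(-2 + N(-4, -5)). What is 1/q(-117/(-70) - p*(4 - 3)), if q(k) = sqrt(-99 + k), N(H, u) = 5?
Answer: -I*sqrt(4306890)/20509 ≈ -0.10119*I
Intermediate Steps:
p = 1/3 (p = 1/(-2 + 5) = 1/3 ≈ 0.33333)
1/q(-117/(-70) - p*(4 - 3)) = 1/(sqrt(-99 + (-117/(-70) - (4 - 3)/3))) = 1/(sqrt(-99 + (-117*(-1/70) - 1/3))) = 1/(sqrt(-99 + (117/70 - 1*1/3))) = 1/(sqrt(-99 + (117/70 - 1/3))) = 1/(sqrt(-99 + 281/210)) = 1/(sqrt(-20509/210)) = 1/(I*sqrt(4306890)/210) = -I*sqrt(4306890)/20509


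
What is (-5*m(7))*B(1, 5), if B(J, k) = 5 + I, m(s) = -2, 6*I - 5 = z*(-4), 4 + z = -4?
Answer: 335/3 ≈ 111.67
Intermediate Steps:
z = -8 (z = -4 - 4 = -8)
I = 37/6 (I = ⅚ + (-8*(-4))/6 = ⅚ + (⅙)*32 = ⅚ + 16/3 = 37/6 ≈ 6.1667)
B(J, k) = 67/6 (B(J, k) = 5 + 37/6 = 67/6)
(-5*m(7))*B(1, 5) = -5*(-2)*(67/6) = 10*(67/6) = 335/3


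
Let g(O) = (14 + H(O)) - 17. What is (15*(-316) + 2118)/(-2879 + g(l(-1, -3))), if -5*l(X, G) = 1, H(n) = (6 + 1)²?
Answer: 2622/2833 ≈ 0.92552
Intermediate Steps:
H(n) = 49 (H(n) = 7² = 49)
l(X, G) = -⅕ (l(X, G) = -⅕*1 = -⅕)
g(O) = 46 (g(O) = (14 + 49) - 17 = 63 - 17 = 46)
(15*(-316) + 2118)/(-2879 + g(l(-1, -3))) = (15*(-316) + 2118)/(-2879 + 46) = (-4740 + 2118)/(-2833) = -2622*(-1/2833) = 2622/2833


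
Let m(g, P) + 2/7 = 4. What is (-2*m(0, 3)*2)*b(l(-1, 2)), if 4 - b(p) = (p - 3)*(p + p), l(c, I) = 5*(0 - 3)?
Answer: 55744/7 ≈ 7963.4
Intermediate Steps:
l(c, I) = -15 (l(c, I) = 5*(-3) = -15)
m(g, P) = 26/7 (m(g, P) = -2/7 + 4 = 26/7)
b(p) = 4 - 2*p*(-3 + p) (b(p) = 4 - (p - 3)*(p + p) = 4 - (-3 + p)*2*p = 4 - 2*p*(-3 + p))
(-2*m(0, 3)*2)*b(l(-1, 2)) = (-2*26/7*2)*(4 - 2*(-15)**2 + 6*(-15)) = (-52/7*2)*(4 - 2*225 - 90) = -104*(4 - 450 - 90)/7 = -104/7*(-536) = 55744/7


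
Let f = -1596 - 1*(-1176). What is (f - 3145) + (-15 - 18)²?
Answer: -2476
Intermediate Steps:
f = -420 (f = -1596 + 1176 = -420)
(f - 3145) + (-15 - 18)² = (-420 - 3145) + (-15 - 18)² = -3565 + (-33)² = -3565 + 1089 = -2476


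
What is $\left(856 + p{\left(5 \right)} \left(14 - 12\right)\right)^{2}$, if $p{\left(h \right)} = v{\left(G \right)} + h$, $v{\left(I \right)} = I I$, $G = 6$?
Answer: $879844$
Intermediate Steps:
$v{\left(I \right)} = I^{2}$
$p{\left(h \right)} = 36 + h$ ($p{\left(h \right)} = 6^{2} + h = 36 + h$)
$\left(856 + p{\left(5 \right)} \left(14 - 12\right)\right)^{2} = \left(856 + \left(36 + 5\right) \left(14 - 12\right)\right)^{2} = \left(856 + 41 \cdot 2\right)^{2} = \left(856 + 82\right)^{2} = 938^{2} = 879844$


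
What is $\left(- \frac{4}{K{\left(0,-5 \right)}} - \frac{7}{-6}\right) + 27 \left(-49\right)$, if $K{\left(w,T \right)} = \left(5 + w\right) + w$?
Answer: $- \frac{39679}{30} \approx -1322.6$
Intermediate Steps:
$K{\left(w,T \right)} = 5 + 2 w$
$\left(- \frac{4}{K{\left(0,-5 \right)}} - \frac{7}{-6}\right) + 27 \left(-49\right) = \left(- \frac{4}{5 + 2 \cdot 0} - \frac{7}{-6}\right) + 27 \left(-49\right) = \left(- \frac{4}{5 + 0} - - \frac{7}{6}\right) - 1323 = \left(- \frac{4}{5} + \frac{7}{6}\right) - 1323 = \frac{11}{30} - 1323 = - \frac{39679}{30}$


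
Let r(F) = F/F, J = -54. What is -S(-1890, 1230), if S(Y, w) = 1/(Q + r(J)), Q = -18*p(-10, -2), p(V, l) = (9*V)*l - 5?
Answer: 1/3149 ≈ 0.00031756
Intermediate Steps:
p(V, l) = -5 + 9*V*l (p(V, l) = 9*V*l - 5 = -5 + 9*V*l)
r(F) = 1
Q = -3150 (Q = -18*(-5 + 9*(-10)*(-2)) = -18*(-5 + 180) = -18*175 = -3150)
S(Y, w) = -1/3149 (S(Y, w) = 1/(-3150 + 1) = 1/(-3149) = -1/3149)
-S(-1890, 1230) = -1*(-1/3149) = 1/3149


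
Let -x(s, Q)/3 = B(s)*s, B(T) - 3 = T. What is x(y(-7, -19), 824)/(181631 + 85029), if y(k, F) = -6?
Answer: -27/133330 ≈ -0.00020251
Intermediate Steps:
B(T) = 3 + T
x(s, Q) = -3*s*(3 + s) (x(s, Q) = -3*(3 + s)*s = -3*s*(3 + s))
x(y(-7, -19), 824)/(181631 + 85029) = (-3*(-6)*(3 - 6))/(181631 + 85029) = -3*(-6)*(-3)/266660 = -54*1/266660 = -27/133330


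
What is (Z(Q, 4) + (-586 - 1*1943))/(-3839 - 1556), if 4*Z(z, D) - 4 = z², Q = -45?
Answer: 8087/21580 ≈ 0.37475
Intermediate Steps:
Z(z, D) = 1 + z²/4
(Z(Q, 4) + (-586 - 1*1943))/(-3839 - 1556) = ((1 + (¼)*(-45)²) + (-586 - 1*1943))/(-3839 - 1556) = ((1 + (¼)*2025) + (-586 - 1943))/(-5395) = ((1 + 2025/4) - 2529)*(-1/5395) = (2029/4 - 2529)*(-1/5395) = -8087/4*(-1/5395) = 8087/21580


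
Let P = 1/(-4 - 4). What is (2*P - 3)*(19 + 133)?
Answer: -494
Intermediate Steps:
P = -⅛ (P = 1/(-8) = -⅛ ≈ -0.12500)
(2*P - 3)*(19 + 133) = (2*(-⅛) - 3)*(19 + 133) = (-¼ - 3)*152 = -13/4*152 = -494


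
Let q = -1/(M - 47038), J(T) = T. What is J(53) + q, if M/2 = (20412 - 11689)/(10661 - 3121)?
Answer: 722938787/13640349 ≈ 53.000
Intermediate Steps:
M = 671/290 (M = 2*((20412 - 11689)/(10661 - 3121)) = 2*(8723/7540) = 2*(8723*(1/7540)) = 2*(671/580) = 671/290 ≈ 2.3138)
q = 290/13640349 (q = -1/(671/290 - 47038) = -1/(-13640349/290) = -1*(-290/13640349) = 290/13640349 ≈ 2.1260e-5)
J(53) + q = 53 + 290/13640349 = 722938787/13640349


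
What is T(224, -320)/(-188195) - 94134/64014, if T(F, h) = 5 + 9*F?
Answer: -2974153404/2007852455 ≈ -1.4813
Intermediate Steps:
T(224, -320)/(-188195) - 94134/64014 = (5 + 9*224)/(-188195) - 94134/64014 = (5 + 2016)*(-1/188195) - 94134*1/64014 = 2021*(-1/188195) - 15689/10669 = -2021/188195 - 15689/10669 = -2974153404/2007852455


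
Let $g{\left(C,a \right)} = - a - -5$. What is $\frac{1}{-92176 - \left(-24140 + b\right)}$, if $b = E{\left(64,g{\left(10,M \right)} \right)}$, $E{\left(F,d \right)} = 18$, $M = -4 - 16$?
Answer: $- \frac{1}{68054} \approx -1.4694 \cdot 10^{-5}$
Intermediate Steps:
$M = -20$ ($M = -4 - 16 = -20$)
$g{\left(C,a \right)} = 5 - a$ ($g{\left(C,a \right)} = - a + 5 = 5 - a$)
$b = 18$
$\frac{1}{-92176 - \left(-24140 + b\right)} = \frac{1}{-92176 + \left(24140 - 18\right)} = \frac{1}{-92176 + 24122} = \frac{1}{-68054} = - \frac{1}{68054}$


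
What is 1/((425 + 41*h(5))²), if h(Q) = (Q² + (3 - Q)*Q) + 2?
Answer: 1/1258884 ≈ 7.9435e-7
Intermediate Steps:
h(Q) = 2 + Q² + Q*(3 - Q) (h(Q) = (Q² + Q*(3 - Q)) + 2 = 2 + Q² + Q*(3 - Q))
1/((425 + 41*h(5))²) = 1/((425 + 41*(2 + 3*5))²) = 1/((425 + 41*(2 + 15))²) = 1/((425 + 41*17)²) = 1/((425 + 697)²) = 1/(1122²) = 1/1258884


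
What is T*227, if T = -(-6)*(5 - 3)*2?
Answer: 5448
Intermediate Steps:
T = 24 (T = -(-6)*2*2 = -2*(-6)*2 = 12*2 = 24)
T*227 = 24*227 = 5448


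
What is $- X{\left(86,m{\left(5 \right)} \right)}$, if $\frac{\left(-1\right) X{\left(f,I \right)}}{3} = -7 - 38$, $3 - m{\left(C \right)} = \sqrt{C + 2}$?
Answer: $-135$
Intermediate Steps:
$m{\left(C \right)} = 3 - \sqrt{2 + C}$ ($m{\left(C \right)} = 3 - \sqrt{C + 2} = 3 - \sqrt{2 + C}$)
$X{\left(f,I \right)} = 135$ ($X{\left(f,I \right)} = - 3 \left(-7 - 38\right) = \left(-3\right) \left(-45\right) = 135$)
$- X{\left(86,m{\left(5 \right)} \right)} = \left(-1\right) 135 = -135$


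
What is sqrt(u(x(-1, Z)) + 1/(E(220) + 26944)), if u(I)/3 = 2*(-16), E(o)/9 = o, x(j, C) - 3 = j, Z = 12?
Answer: I*sqrt(20078339393)/14462 ≈ 9.798*I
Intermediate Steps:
x(j, C) = 3 + j
E(o) = 9*o
u(I) = -96 (u(I) = 3*(2*(-16)) = 3*(-32) = -96)
sqrt(u(x(-1, Z)) + 1/(E(220) + 26944)) = sqrt(-96 + 1/(9*220 + 26944)) = sqrt(-96 + 1/(1980 + 26944)) = sqrt(-96 + 1/28924) = sqrt(-2776703/28924) = I*sqrt(20078339393)/14462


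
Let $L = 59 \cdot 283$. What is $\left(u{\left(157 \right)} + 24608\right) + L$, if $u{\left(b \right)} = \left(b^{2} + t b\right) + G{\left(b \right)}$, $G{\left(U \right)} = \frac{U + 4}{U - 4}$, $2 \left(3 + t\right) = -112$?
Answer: $\frac{8673884}{153} \approx 56692.0$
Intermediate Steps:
$t = -59$ ($t = -3 + \frac{1}{2} \left(-112\right) = -3 - 56 = -59$)
$L = 16697$
$G{\left(U \right)} = \frac{4 + U}{-4 + U}$
$u{\left(b \right)} = b^{2} - 59 b + \frac{4 + b}{-4 + b}$ ($u{\left(b \right)} = \left(b^{2} - 59 b\right) + \frac{4 + b}{-4 + b} = b^{2} - 59 b + \frac{4 + b}{-4 + b}$)
$\left(u{\left(157 \right)} + 24608\right) + L = \left(\frac{4 + 157 + 157 \left(-59 + 157\right) \left(-4 + 157\right)}{-4 + 157} + 24608\right) + 16697 = \left(\frac{4 + 157 + 157 \cdot 98 \cdot 153}{153} + 24608\right) + 16697 = \left(\frac{4 + 157 + 2354058}{153} + 24608\right) + 16697 = \left(\frac{1}{153} \cdot 2354219 + 24608\right) + 16697 = \left(\frac{2354219}{153} + 24608\right) + 16697 = \frac{6119243}{153} + 16697 = \frac{8673884}{153}$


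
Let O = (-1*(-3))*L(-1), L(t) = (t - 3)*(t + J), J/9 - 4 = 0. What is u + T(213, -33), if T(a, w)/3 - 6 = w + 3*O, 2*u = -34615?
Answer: -42337/2 ≈ -21169.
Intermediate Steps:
u = -34615/2 (u = (1/2)*(-34615) = -34615/2 ≈ -17308.)
J = 36 (J = 36 + 9*0 = 36 + 0 = 36)
L(t) = (-3 + t)*(36 + t) (L(t) = (t - 3)*(t + 36) = (-3 + t)*(36 + t))
O = -420 (O = (-1*(-3))*(-108 + (-1)**2 + 33*(-1)) = 3*(-108 + 1 - 33) = 3*(-140) = -420)
T(a, w) = -3762 + 3*w (T(a, w) = 18 + 3*(w + 3*(-420)) = 18 + 3*(w - 1260) = 18 + 3*(-1260 + w) = 18 + (-3780 + 3*w) = -3762 + 3*w)
u + T(213, -33) = -34615/2 + (-3762 + 3*(-33)) = -34615/2 + (-3762 - 99) = -34615/2 - 3861 = -42337/2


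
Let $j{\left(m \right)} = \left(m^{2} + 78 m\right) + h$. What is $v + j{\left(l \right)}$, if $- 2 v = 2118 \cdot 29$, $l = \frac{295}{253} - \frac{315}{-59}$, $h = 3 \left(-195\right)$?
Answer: $- \frac{6850746013784}{222815329} \approx -30746.0$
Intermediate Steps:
$h = -585$
$l = \frac{97100}{14927}$ ($l = 295 \cdot \frac{1}{253} - - \frac{315}{59} = \frac{295}{253} + \frac{315}{59} = \frac{97100}{14927} \approx 6.505$)
$v = -30711$ ($v = - \frac{2118 \cdot 29}{2} = \left(- \frac{1}{2}\right) 61422 = -30711$)
$j{\left(m \right)} = -585 + m^{2} + 78 m$ ($j{\left(m \right)} = \left(m^{2} + 78 m\right) - 585 = -585 + m^{2} + 78 m$)
$v + j{\left(l \right)} = -30711 + \left(-585 + \left(\frac{97100}{14927}\right)^{2} + 78 \cdot \frac{97100}{14927}\right) = -30711 + \left(-585 + \frac{9428410000}{222815329} + \frac{7573800}{14927}\right) = -30711 - \frac{7864444865}{222815329} = - \frac{6850746013784}{222815329}$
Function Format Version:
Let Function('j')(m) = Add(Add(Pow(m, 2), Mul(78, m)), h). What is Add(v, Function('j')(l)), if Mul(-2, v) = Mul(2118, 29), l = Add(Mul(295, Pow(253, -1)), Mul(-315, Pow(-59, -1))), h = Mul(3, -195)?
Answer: Rational(-6850746013784, 222815329) ≈ -30746.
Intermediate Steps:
h = -585
l = Rational(97100, 14927) (l = Add(Mul(295, Rational(1, 253)), Mul(-315, Rational(-1, 59))) = Add(Rational(295, 253), Rational(315, 59)) = Rational(97100, 14927) ≈ 6.5050)
v = -30711 (v = Mul(Rational(-1, 2), Mul(2118, 29)) = Mul(Rational(-1, 2), 61422) = -30711)
Function('j')(m) = Add(-585, Pow(m, 2), Mul(78, m)) (Function('j')(m) = Add(Add(Pow(m, 2), Mul(78, m)), -585) = Add(-585, Pow(m, 2), Mul(78, m)))
Add(v, Function('j')(l)) = Add(-30711, Add(-585, Pow(Rational(97100, 14927), 2), Mul(78, Rational(97100, 14927)))) = Add(-30711, Add(-585, Rational(9428410000, 222815329), Rational(7573800, 14927))) = Add(-30711, Rational(-7864444865, 222815329)) = Rational(-6850746013784, 222815329)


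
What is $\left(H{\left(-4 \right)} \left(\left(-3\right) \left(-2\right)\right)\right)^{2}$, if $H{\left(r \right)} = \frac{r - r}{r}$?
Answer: $0$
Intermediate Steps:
$H{\left(r \right)} = 0$ ($H{\left(r \right)} = \frac{0}{r} = 0$)
$\left(H{\left(-4 \right)} \left(\left(-3\right) \left(-2\right)\right)\right)^{2} = \left(0 \left(\left(-3\right) \left(-2\right)\right)\right)^{2} = \left(0 \cdot 6\right)^{2} = 0^{2} = 0$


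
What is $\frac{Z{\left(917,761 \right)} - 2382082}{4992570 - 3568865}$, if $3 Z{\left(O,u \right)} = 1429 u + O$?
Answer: $- \frac{1211572}{854223} \approx -1.4183$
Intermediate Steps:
$Z{\left(O,u \right)} = \frac{O}{3} + \frac{1429 u}{3}$ ($Z{\left(O,u \right)} = \frac{1429 u + O}{3} = \frac{O + 1429 u}{3} = \frac{O}{3} + \frac{1429 u}{3}$)
$\frac{Z{\left(917,761 \right)} - 2382082}{4992570 - 3568865} = \frac{\left(\frac{1}{3} \cdot 917 + \frac{1429}{3} \cdot 761\right) - 2382082}{4992570 - 3568865} = \frac{\left(\frac{917}{3} + \frac{1087469}{3}\right) - 2382082}{1423705} = \left(\frac{1088386}{3} - 2382082\right) \frac{1}{1423705} = \left(- \frac{6057860}{3}\right) \frac{1}{1423705} = - \frac{1211572}{854223}$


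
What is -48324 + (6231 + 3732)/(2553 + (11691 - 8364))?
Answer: -94711719/1960 ≈ -48322.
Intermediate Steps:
-48324 + (6231 + 3732)/(2553 + (11691 - 8364)) = -48324 + 9963/(2553 + 3327) = -48324 + 9963/5880 = -48324 + 9963*(1/5880) = -48324 + 3321/1960 = -94711719/1960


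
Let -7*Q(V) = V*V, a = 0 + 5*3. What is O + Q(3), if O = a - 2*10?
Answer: -44/7 ≈ -6.2857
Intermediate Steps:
a = 15 (a = 0 + 15 = 15)
Q(V) = -V**2/7 (Q(V) = -V*V/7 = -V**2/7)
O = -5 (O = 15 - 2*10 = 15 - 20 = -5)
O + Q(3) = -5 - 1/7*3**2 = -5 - 1/7*9 = -5 - 9/7 = -44/7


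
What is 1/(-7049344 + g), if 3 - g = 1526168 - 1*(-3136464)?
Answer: -1/11711973 ≈ -8.5383e-8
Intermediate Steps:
g = -4662629 (g = 3 - (1526168 - 1*(-3136464)) = 3 - (1526168 + 3136464) = 3 - 1*4662632 = 3 - 4662632 = -4662629)
1/(-7049344 + g) = 1/(-7049344 - 4662629) = 1/(-11711973) = -1/11711973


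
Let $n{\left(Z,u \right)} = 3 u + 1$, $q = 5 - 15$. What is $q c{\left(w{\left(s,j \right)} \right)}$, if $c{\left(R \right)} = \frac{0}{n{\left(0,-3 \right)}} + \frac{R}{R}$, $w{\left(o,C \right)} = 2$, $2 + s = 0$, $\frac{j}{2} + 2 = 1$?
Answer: $-10$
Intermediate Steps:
$j = -2$ ($j = -4 + 2 \cdot 1 = -4 + 2 = -2$)
$q = -10$ ($q = 5 - 15 = -10$)
$s = -2$ ($s = -2 + 0 = -2$)
$n{\left(Z,u \right)} = 1 + 3 u$
$c{\left(R \right)} = 1$ ($c{\left(R \right)} = \frac{0}{1 + 3 \left(-3\right)} + \frac{R}{R} = \frac{0}{1 - 9} + 1 = \frac{0}{-8} + 1 = 0 \left(- \frac{1}{8}\right) + 1 = 0 + 1 = 1$)
$q c{\left(w{\left(s,j \right)} \right)} = \left(-10\right) 1 = -10$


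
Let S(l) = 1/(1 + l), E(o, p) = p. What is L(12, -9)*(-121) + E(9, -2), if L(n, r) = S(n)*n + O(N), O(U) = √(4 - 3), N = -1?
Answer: -3051/13 ≈ -234.69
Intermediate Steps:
O(U) = 1 (O(U) = √1 = 1)
L(n, r) = 1 + n/(1 + n) (L(n, r) = n/(1 + n) + 1 = 1 + n/(1 + n))
L(12, -9)*(-121) + E(9, -2) = ((1 + 2*12)/(1 + 12))*(-121) - 2 = ((1 + 24)/13)*(-121) - 2 = ((1/13)*25)*(-121) - 2 = (25/13)*(-121) - 2 = -3025/13 - 2 = -3051/13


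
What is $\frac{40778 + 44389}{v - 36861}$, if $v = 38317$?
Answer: $\frac{85167}{1456} \approx 58.494$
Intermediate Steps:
$\frac{40778 + 44389}{v - 36861} = \frac{40778 + 44389}{38317 - 36861} = \frac{85167}{1456}$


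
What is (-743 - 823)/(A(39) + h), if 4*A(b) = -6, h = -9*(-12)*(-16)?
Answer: 1044/1153 ≈ 0.90546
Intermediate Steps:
h = -1728 (h = 108*(-16) = -1728)
A(b) = -3/2 (A(b) = (1/4)*(-6) = -3/2)
(-743 - 823)/(A(39) + h) = (-743 - 823)/(-3/2 - 1728) = -1566/(-3459/2) = -1566*(-2/3459) = 1044/1153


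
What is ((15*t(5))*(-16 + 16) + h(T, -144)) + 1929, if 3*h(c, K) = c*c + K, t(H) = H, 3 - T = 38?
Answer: 6868/3 ≈ 2289.3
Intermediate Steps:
T = -35 (T = 3 - 1*38 = 3 - 38 = -35)
h(c, K) = K/3 + c²/3 (h(c, K) = (c*c + K)/3 = (c² + K)/3 = (K + c²)/3 = K/3 + c²/3)
((15*t(5))*(-16 + 16) + h(T, -144)) + 1929 = ((15*5)*(-16 + 16) + ((⅓)*(-144) + (⅓)*(-35)²)) + 1929 = (75*0 + (-48 + (⅓)*1225)) + 1929 = (0 + (-48 + 1225/3)) + 1929 = (0 + 1081/3) + 1929 = 1081/3 + 1929 = 6868/3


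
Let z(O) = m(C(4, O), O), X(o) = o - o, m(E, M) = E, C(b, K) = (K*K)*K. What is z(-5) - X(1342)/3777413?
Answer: -125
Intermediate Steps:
C(b, K) = K**3 (C(b, K) = K**2*K = K**3)
X(o) = 0
z(O) = O**3
z(-5) - X(1342)/3777413 = (-5)**3 - 0/3777413 = -125 - 0/3777413 = -125 - 1*0 = -125 + 0 = -125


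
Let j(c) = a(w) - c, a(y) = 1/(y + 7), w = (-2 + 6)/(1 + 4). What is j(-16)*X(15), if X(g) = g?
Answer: 3145/13 ≈ 241.92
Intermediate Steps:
w = ⅘ (w = 4/5 = 4*(⅕) = ⅘ ≈ 0.80000)
a(y) = 1/(7 + y)
j(c) = 5/39 - c (j(c) = 1/(7 + ⅘) - c = 1/(39/5) - c = 5/39 - c)
j(-16)*X(15) = (5/39 - 1*(-16))*15 = (5/39 + 16)*15 = (629/39)*15 = 3145/13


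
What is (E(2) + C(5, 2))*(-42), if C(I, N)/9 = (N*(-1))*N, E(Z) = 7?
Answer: 1218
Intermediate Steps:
C(I, N) = -9*N² (C(I, N) = 9*((N*(-1))*N) = 9*((-N)*N) = 9*(-N²) = -9*N²)
(E(2) + C(5, 2))*(-42) = (7 - 9*2²)*(-42) = (7 - 9*4)*(-42) = (7 - 36)*(-42) = -29*(-42) = 1218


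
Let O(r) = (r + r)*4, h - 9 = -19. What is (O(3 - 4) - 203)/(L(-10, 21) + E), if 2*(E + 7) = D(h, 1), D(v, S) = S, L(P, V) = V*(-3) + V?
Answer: 422/97 ≈ 4.3505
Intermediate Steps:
h = -10 (h = 9 - 19 = -10)
O(r) = 8*r (O(r) = (2*r)*4 = 8*r)
L(P, V) = -2*V (L(P, V) = -3*V + V = -2*V)
E = -13/2 (E = -7 + (½)*1 = -7 + ½ = -13/2 ≈ -6.5000)
(O(3 - 4) - 203)/(L(-10, 21) + E) = (8*(3 - 4) - 203)/(-2*21 - 13/2) = (8*(-1) - 203)/(-42 - 13/2) = (-8 - 203)/(-97/2) = -211*(-2/97) = 422/97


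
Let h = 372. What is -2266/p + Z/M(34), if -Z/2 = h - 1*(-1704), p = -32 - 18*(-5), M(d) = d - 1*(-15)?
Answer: -175925/1421 ≈ -123.80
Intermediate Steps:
M(d) = 15 + d (M(d) = d + 15 = 15 + d)
p = 58 (p = -32 + 90 = 58)
Z = -4152 (Z = -2*(372 - 1*(-1704)) = -2*(372 + 1704) = -2*2076 = -4152)
-2266/p + Z/M(34) = -2266/58 - 4152/(15 + 34) = -2266*1/58 - 4152/49 = -1133/29 - 4152*1/49 = -1133/29 - 4152/49 = -175925/1421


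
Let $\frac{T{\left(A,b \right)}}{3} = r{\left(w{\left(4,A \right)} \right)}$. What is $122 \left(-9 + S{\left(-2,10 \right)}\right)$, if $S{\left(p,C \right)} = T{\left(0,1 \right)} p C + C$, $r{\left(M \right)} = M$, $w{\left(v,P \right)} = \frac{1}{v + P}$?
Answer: $-1708$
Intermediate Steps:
$w{\left(v,P \right)} = \frac{1}{P + v}$
$T{\left(A,b \right)} = \frac{3}{4 + A}$ ($T{\left(A,b \right)} = \frac{3}{A + 4} = \frac{3}{4 + A}$)
$S{\left(p,C \right)} = C + \frac{3 C p}{4}$ ($S{\left(p,C \right)} = \frac{3}{4 + 0} p C + C = \frac{3}{4} p C + C = 3 \cdot \frac{1}{4} p C + C = \frac{3 p}{4} C + C = \frac{3 C p}{4} + C = C + \frac{3 C p}{4}$)
$122 \left(-9 + S{\left(-2,10 \right)}\right) = 122 \left(-9 + \frac{1}{4} \cdot 10 \left(4 + 3 \left(-2\right)\right)\right) = 122 \left(-9 + \frac{1}{4} \cdot 10 \left(4 - 6\right)\right) = 122 \left(-9 + \frac{1}{4} \cdot 10 \left(-2\right)\right) = 122 \left(-9 - 5\right) = 122 \left(-14\right) = -1708$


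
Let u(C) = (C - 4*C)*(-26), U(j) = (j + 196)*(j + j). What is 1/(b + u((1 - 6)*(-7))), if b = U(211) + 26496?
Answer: 1/200980 ≈ 4.9756e-6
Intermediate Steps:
U(j) = 2*j*(196 + j) (U(j) = (196 + j)*(2*j) = 2*j*(196 + j))
b = 198250 (b = 2*211*(196 + 211) + 26496 = 2*211*407 + 26496 = 171754 + 26496 = 198250)
u(C) = 78*C (u(C) = -3*C*(-26) = 78*C)
1/(b + u((1 - 6)*(-7))) = 1/(198250 + 78*((1 - 6)*(-7))) = 1/(198250 + 78*(-5*(-7))) = 1/(198250 + 78*35) = 1/(198250 + 2730) = 1/200980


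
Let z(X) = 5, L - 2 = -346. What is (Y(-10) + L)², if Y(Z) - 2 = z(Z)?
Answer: 113569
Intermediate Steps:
L = -344 (L = 2 - 346 = -344)
Y(Z) = 7 (Y(Z) = 2 + 5 = 7)
(Y(-10) + L)² = (7 - 344)² = (-337)² = 113569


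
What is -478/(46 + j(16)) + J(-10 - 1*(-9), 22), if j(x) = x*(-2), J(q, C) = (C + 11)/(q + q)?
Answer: -709/14 ≈ -50.643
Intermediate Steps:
J(q, C) = (11 + C)/(2*q) (J(q, C) = (11 + C)/((2*q)) = (11 + C)*(1/(2*q)) = (11 + C)/(2*q))
j(x) = -2*x
-478/(46 + j(16)) + J(-10 - 1*(-9), 22) = -478/(46 - 2*16) + (11 + 22)/(2*(-10 - 1*(-9))) = -478/(46 - 32) + (1/2)*33/(-10 + 9) = -478/14 + (1/2)*33/(-1) = -478*1/14 + (1/2)*(-1)*33 = -239/7 - 33/2 = -709/14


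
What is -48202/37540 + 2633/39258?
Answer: -224183912/184218165 ≈ -1.2169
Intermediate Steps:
-48202/37540 + 2633/39258 = -48202*1/37540 + 2633*(1/39258) = -24101/18770 + 2633/39258 = -224183912/184218165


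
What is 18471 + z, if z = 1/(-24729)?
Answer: 456769358/24729 ≈ 18471.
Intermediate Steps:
z = -1/24729 ≈ -4.0438e-5
18471 + z = 18471 - 1/24729 = 456769358/24729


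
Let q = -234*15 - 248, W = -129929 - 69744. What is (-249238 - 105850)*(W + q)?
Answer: 72235906928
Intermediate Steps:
W = -199673
q = -3758 (q = -3510 - 248 = -3758)
(-249238 - 105850)*(W + q) = (-249238 - 105850)*(-199673 - 3758) = -355088*(-203431) = 72235906928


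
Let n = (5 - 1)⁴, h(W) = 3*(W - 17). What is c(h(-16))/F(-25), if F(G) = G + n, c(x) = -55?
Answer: -5/21 ≈ -0.23810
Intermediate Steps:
h(W) = -51 + 3*W (h(W) = 3*(-17 + W) = -51 + 3*W)
n = 256 (n = 4⁴ = 256)
F(G) = 256 + G (F(G) = G + 256 = 256 + G)
c(h(-16))/F(-25) = -55/(256 - 25) = -55/231 = -55*1/231 = -5/21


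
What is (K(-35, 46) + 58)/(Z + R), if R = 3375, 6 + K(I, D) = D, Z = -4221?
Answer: -49/423 ≈ -0.11584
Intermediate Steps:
K(I, D) = -6 + D
(K(-35, 46) + 58)/(Z + R) = ((-6 + 46) + 58)/(-4221 + 3375) = (40 + 58)/(-846) = 98*(-1/846) = -49/423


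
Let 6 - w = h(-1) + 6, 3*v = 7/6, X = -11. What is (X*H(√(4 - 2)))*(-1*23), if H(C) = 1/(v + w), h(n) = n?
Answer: 4554/25 ≈ 182.16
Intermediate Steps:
v = 7/18 (v = (7/6)/3 = (7*(⅙))/3 = (⅓)*(7/6) = 7/18 ≈ 0.38889)
w = 1 (w = 6 - (-1 + 6) = 6 - 1*5 = 6 - 5 = 1)
H(C) = 18/25 (H(C) = 1/(7/18 + 1) = 1/(25/18) = 18/25)
(X*H(√(4 - 2)))*(-1*23) = (-11*18/25)*(-1*23) = -198/25*(-23) = 4554/25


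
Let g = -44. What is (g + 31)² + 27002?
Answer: 27171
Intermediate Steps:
(g + 31)² + 27002 = (-44 + 31)² + 27002 = (-13)² + 27002 = 169 + 27002 = 27171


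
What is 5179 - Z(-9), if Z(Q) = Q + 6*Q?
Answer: 5242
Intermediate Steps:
Z(Q) = 7*Q
5179 - Z(-9) = 5179 - 7*(-9) = 5179 - 1*(-63) = 5179 + 63 = 5242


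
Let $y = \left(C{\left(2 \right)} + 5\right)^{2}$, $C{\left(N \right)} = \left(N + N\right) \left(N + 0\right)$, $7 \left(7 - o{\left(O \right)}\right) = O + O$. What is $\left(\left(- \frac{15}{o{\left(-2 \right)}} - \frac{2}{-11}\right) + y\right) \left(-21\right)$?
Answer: $- \frac{2047038}{583} \approx -3511.2$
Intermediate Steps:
$o{\left(O \right)} = 7 - \frac{2 O}{7}$ ($o{\left(O \right)} = 7 - \frac{O + O}{7} = 7 - \frac{2 O}{7}$)
$C{\left(N \right)} = 2 N^{2}$ ($C{\left(N \right)} = 2 N N = 2 N^{2}$)
$y = 169$ ($y = \left(2 \cdot 2^{2} + 5\right)^{2} = \left(2 \cdot 4 + 5\right)^{2} = \left(8 + 5\right)^{2} = 13^{2} = 169$)
$\left(\left(- \frac{15}{o{\left(-2 \right)}} - \frac{2}{-11}\right) + y\right) \left(-21\right) = \left(\left(- \frac{15}{7 - - \frac{4}{7}} - \frac{2}{-11}\right) + 169\right) \left(-21\right) = \left(\left(- \frac{15}{7 + \frac{4}{7}} - - \frac{2}{11}\right) + 169\right) \left(-21\right) = \left(\left(- \frac{15}{\frac{53}{7}} + \frac{2}{11}\right) + 169\right) \left(-21\right) = \left(\left(\left(-15\right) \frac{7}{53} + \frac{2}{11}\right) + 169\right) \left(-21\right) = \left(\left(- \frac{105}{53} + \frac{2}{11}\right) + 169\right) \left(-21\right) = \left(- \frac{1049}{583} + 169\right) \left(-21\right) = \frac{97478}{583} \left(-21\right) = - \frac{2047038}{583}$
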